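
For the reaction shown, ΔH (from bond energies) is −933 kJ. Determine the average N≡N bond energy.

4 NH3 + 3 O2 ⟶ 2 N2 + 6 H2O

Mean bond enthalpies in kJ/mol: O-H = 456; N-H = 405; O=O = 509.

D(N≡N) ≈ 924 kJ/mol

Let D be the N≡N bond energy.
Σ(broken) = 12×405 + 3×509 = 6387
Σ(formed) = 2×D + 12×456 = 5472 + 2D
ΔH = Σ(broken) − Σ(formed) = (6387) − (5472 + 2D) = +915 − 2D
Setting this equal to −933 kJ gives 2D = 1848, so D = 924 kJ/mol.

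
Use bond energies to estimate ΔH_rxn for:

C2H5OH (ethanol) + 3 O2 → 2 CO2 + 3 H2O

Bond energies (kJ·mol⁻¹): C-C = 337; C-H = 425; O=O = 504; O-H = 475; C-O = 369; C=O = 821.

ΔH ≈ −1316 kJ

Bonds broken (reactants):
  C-C: 1 × 337 = 337
  C-H: 5 × 425 = 2125
  C-O: 1 × 369 = 369
  O-H: 1 × 475 = 475
  O=O: 3 × 504 = 1512
  Σ(broken) = 4818 kJ
Bonds formed (products):
  C=O: 4 × 821 = 3284
  O-H: 6 × 475 = 2850
  Σ(formed) = 6134 kJ
ΔH = Σ(broken) − Σ(formed) = 4818 − 6134 = −1316 kJ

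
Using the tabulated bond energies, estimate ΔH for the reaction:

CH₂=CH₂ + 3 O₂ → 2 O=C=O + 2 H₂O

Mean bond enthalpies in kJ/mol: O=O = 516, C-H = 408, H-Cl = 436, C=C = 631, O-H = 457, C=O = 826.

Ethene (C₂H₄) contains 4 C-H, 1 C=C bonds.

Bonds broken (reactants):
  C-H: 4 × 408 = 1632
  C=C: 1 × 631 = 631
  O=O: 3 × 516 = 1548
  Σ(broken) = 3811 kJ
Bonds formed (products):
  C=O: 4 × 826 = 3304
  O-H: 4 × 457 = 1828
  Σ(formed) = 5132 kJ
ΔH = Σ(broken) − Σ(formed) = 3811 − 5132 = −1321 kJ

ΔH ≈ −1321 kJ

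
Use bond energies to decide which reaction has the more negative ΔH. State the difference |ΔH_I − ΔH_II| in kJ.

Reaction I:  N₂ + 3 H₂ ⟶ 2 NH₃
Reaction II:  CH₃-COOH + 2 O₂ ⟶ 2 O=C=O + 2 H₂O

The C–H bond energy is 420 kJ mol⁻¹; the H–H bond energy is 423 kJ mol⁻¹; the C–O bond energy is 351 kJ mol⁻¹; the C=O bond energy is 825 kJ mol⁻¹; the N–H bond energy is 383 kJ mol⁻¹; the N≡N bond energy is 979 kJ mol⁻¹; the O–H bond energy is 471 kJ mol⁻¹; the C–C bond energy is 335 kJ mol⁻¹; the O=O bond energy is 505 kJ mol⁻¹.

Reaction II, by 882 kJ

Reaction I:
  Bonds broken (reactants):
    H–H: 3 × 423 = 1269
    N≡N: 1 × 979 = 979
    Σ(broken) = 2248 kJ
  Bonds formed (products):
    N–H: 6 × 383 = 2298
    Σ(formed) = 2298 kJ
  ΔH_I = 2248 − 2298 = −50 kJ
Reaction II:
  Bonds broken (reactants):
    C–C: 1 × 335 = 335
    C–H: 3 × 420 = 1260
    C–O: 1 × 351 = 351
    C=O: 1 × 825 = 825
    O–H: 1 × 471 = 471
    O=O: 2 × 505 = 1010
    Σ(broken) = 4252 kJ
  Bonds formed (products):
    C=O: 4 × 825 = 3300
    O–H: 4 × 471 = 1884
    Σ(formed) = 5184 kJ
  ΔH_II = 4252 − 5184 = −932 kJ
ΔH_I − ΔH_II = +882 kJ, so reaction II has the more negative ΔH; |ΔH_I − ΔH_II| = 882 kJ.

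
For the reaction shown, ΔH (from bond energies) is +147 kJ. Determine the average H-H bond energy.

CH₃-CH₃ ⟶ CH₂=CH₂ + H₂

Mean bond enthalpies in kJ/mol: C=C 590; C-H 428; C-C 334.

D(H-H) ≈ 453 kJ/mol

Let D be the H-H bond energy.
Σ(broken) = 1×334 + 6×428 = 2902
Σ(formed) = 4×428 + 1×590 + 1×D = 2302 + D
ΔH = Σ(broken) − Σ(formed) = (2902) − (2302 + D) = +600 − D
Setting this equal to +147 kJ gives D = 453 kJ/mol.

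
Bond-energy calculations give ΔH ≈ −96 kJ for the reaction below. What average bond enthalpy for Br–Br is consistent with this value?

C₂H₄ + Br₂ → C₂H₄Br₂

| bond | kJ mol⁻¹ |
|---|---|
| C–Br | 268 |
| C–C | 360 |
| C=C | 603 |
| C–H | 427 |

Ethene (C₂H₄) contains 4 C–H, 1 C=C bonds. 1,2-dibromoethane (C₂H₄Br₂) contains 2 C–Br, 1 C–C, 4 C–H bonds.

Let D be the Br–Br bond energy.
Σ(broken) = 1×D + 4×427 + 1×603 = 2311 + D
Σ(formed) = 2×268 + 1×360 + 4×427 = 2604
ΔH = Σ(broken) − Σ(formed) = (2311 + D) − (2604) = −293 + D
Setting this equal to −96 kJ gives D = 197 kJ/mol.

D(Br–Br) ≈ 197 kJ/mol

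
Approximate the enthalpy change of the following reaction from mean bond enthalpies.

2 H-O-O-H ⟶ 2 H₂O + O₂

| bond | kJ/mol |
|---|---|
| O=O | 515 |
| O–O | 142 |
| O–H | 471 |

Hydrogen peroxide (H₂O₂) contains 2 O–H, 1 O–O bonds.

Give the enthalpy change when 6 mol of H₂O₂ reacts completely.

Bonds broken (reactants):
  O–H: 4 × 471 = 1884
  O–O: 2 × 142 = 284
  Σ(broken) = 2168 kJ
Bonds formed (products):
  O–H: 4 × 471 = 1884
  O=O: 1 × 515 = 515
  Σ(formed) = 2399 kJ
ΔH = Σ(broken) − Σ(formed) = 2168 − 2399 = −231 kJ
For 3× the reaction as written: 3 × (−231) = −693 kJ

ΔH = −693 kJ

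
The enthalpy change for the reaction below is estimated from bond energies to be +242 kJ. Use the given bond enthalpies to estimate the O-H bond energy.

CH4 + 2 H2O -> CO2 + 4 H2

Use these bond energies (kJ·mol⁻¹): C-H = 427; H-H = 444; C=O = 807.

Let D be the O-H bond energy.
Σ(broken) = 4×427 + 4×D = 1708 + 4D
Σ(formed) = 2×807 + 4×444 = 3390
ΔH = Σ(broken) − Σ(formed) = (1708 + 4D) − (3390) = −1682 + 4D
Setting this equal to +242 kJ gives 4D = 1924, so D = 481 kJ/mol.

D(O-H) ≈ 481 kJ/mol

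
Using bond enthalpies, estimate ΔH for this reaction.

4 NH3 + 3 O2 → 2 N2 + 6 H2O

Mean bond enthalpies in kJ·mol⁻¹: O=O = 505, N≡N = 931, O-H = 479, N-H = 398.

ΔH ≈ −1319 kJ

Bonds broken (reactants):
  N-H: 12 × 398 = 4776
  O=O: 3 × 505 = 1515
  Σ(broken) = 6291 kJ
Bonds formed (products):
  N≡N: 2 × 931 = 1862
  O-H: 12 × 479 = 5748
  Σ(formed) = 7610 kJ
ΔH = Σ(broken) − Σ(formed) = 6291 − 7610 = −1319 kJ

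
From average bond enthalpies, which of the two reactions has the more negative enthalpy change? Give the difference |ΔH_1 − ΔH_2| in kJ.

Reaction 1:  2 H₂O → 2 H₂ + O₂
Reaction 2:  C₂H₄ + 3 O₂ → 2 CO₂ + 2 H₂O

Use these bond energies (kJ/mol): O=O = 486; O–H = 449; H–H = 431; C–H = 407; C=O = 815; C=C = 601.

Reaction 2, by 1817 kJ

Reaction 1:
  Bonds broken (reactants):
    O–H: 4 × 449 = 1796
    Σ(broken) = 1796 kJ
  Bonds formed (products):
    H–H: 2 × 431 = 862
    O=O: 1 × 486 = 486
    Σ(formed) = 1348 kJ
  ΔH_1 = 1796 − 1348 = +448 kJ
Reaction 2:
  Bonds broken (reactants):
    C–H: 4 × 407 = 1628
    C=C: 1 × 601 = 601
    O=O: 3 × 486 = 1458
    Σ(broken) = 3687 kJ
  Bonds formed (products):
    C=O: 4 × 815 = 3260
    O–H: 4 × 449 = 1796
    Σ(formed) = 5056 kJ
  ΔH_2 = 3687 − 5056 = −1369 kJ
ΔH_1 − ΔH_2 = +1817 kJ, so reaction 2 has the more negative ΔH; |ΔH_1 − ΔH_2| = 1817 kJ.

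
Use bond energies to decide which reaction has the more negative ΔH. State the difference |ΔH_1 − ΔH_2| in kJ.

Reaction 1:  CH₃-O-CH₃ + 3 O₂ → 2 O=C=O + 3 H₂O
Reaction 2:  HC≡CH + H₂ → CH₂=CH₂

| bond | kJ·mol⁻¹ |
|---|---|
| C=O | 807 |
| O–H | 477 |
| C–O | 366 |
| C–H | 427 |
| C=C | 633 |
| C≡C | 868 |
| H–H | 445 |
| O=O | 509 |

Reaction 1:
  Bonds broken (reactants):
    C–H: 6 × 427 = 2562
    C–O: 2 × 366 = 732
    O=O: 3 × 509 = 1527
    Σ(broken) = 4821 kJ
  Bonds formed (products):
    C=O: 4 × 807 = 3228
    O–H: 6 × 477 = 2862
    Σ(formed) = 6090 kJ
  ΔH_1 = 4821 − 6090 = −1269 kJ
Reaction 2:
  Bonds broken (reactants):
    C≡C: 1 × 868 = 868
    C–H: 2 × 427 = 854
    H–H: 1 × 445 = 445
    Σ(broken) = 2167 kJ
  Bonds formed (products):
    C–H: 4 × 427 = 1708
    C=C: 1 × 633 = 633
    Σ(formed) = 2341 kJ
  ΔH_2 = 2167 − 2341 = −174 kJ
ΔH_1 − ΔH_2 = −1095 kJ, so reaction 1 has the more negative ΔH; |ΔH_1 − ΔH_2| = 1095 kJ.

Reaction 1, by 1095 kJ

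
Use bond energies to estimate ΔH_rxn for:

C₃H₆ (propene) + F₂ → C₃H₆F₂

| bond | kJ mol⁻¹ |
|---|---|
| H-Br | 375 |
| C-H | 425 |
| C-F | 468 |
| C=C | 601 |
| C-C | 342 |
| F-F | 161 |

ΔH ≈ −516 kJ

Bonds broken (reactants):
  C-C: 1 × 342 = 342
  C-H: 6 × 425 = 2550
  C=C: 1 × 601 = 601
  F-F: 1 × 161 = 161
  Σ(broken) = 3654 kJ
Bonds formed (products):
  C-C: 2 × 342 = 684
  C-F: 2 × 468 = 936
  C-H: 6 × 425 = 2550
  Σ(formed) = 4170 kJ
ΔH = Σ(broken) − Σ(formed) = 3654 − 4170 = −516 kJ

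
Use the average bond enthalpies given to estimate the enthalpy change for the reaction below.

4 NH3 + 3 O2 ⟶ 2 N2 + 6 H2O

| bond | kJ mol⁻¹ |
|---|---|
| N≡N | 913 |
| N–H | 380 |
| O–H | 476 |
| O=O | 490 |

ΔH ≈ −1508 kJ

Bonds broken (reactants):
  N–H: 12 × 380 = 4560
  O=O: 3 × 490 = 1470
  Σ(broken) = 6030 kJ
Bonds formed (products):
  N≡N: 2 × 913 = 1826
  O–H: 12 × 476 = 5712
  Σ(formed) = 7538 kJ
ΔH = Σ(broken) − Σ(formed) = 6030 − 7538 = −1508 kJ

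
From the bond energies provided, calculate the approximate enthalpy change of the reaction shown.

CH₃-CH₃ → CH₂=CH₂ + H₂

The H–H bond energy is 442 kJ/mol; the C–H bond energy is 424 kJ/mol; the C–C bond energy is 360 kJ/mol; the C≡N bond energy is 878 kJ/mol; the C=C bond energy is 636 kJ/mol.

Bonds broken (reactants):
  C–C: 1 × 360 = 360
  C–H: 6 × 424 = 2544
  Σ(broken) = 2904 kJ
Bonds formed (products):
  C–H: 4 × 424 = 1696
  C=C: 1 × 636 = 636
  H–H: 1 × 442 = 442
  Σ(formed) = 2774 kJ
ΔH = Σ(broken) − Σ(formed) = 2904 − 2774 = +130 kJ

ΔH ≈ +130 kJ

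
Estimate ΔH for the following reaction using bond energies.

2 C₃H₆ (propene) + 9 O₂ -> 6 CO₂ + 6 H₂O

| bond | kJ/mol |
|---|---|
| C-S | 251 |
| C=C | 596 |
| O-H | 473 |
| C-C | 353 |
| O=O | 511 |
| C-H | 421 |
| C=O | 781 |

ΔH ≈ −3499 kJ

Bonds broken (reactants):
  C-C: 2 × 353 = 706
  C-H: 12 × 421 = 5052
  C=C: 2 × 596 = 1192
  O=O: 9 × 511 = 4599
  Σ(broken) = 11549 kJ
Bonds formed (products):
  C=O: 12 × 781 = 9372
  O-H: 12 × 473 = 5676
  Σ(formed) = 15048 kJ
ΔH = Σ(broken) − Σ(formed) = 11549 − 15048 = −3499 kJ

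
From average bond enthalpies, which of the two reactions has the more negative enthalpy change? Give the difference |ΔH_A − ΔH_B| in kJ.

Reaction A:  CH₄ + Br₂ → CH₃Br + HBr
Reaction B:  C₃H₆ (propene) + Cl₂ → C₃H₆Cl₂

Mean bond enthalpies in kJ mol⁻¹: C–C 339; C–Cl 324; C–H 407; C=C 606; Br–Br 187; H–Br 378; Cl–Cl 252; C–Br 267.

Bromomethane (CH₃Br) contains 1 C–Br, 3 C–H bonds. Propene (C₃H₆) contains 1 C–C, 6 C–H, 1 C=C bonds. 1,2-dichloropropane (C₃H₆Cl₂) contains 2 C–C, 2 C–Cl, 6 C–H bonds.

Reaction B, by 78 kJ

Reaction A:
  Bonds broken (reactants):
    Br–Br: 1 × 187 = 187
    C–H: 4 × 407 = 1628
    Σ(broken) = 1815 kJ
  Bonds formed (products):
    C–Br: 1 × 267 = 267
    C–H: 3 × 407 = 1221
    H–Br: 1 × 378 = 378
    Σ(formed) = 1866 kJ
  ΔH_A = 1815 − 1866 = −51 kJ
Reaction B:
  Bonds broken (reactants):
    C–C: 1 × 339 = 339
    C–H: 6 × 407 = 2442
    C=C: 1 × 606 = 606
    Cl–Cl: 1 × 252 = 252
    Σ(broken) = 3639 kJ
  Bonds formed (products):
    C–C: 2 × 339 = 678
    C–Cl: 2 × 324 = 648
    C–H: 6 × 407 = 2442
    Σ(formed) = 3768 kJ
  ΔH_B = 3639 − 3768 = −129 kJ
ΔH_A − ΔH_B = +78 kJ, so reaction B has the more negative ΔH; |ΔH_A − ΔH_B| = 78 kJ.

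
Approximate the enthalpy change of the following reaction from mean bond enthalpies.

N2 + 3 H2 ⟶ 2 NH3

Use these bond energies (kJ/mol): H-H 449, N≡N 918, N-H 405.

ΔH ≈ −165 kJ

Bonds broken (reactants):
  H-H: 3 × 449 = 1347
  N≡N: 1 × 918 = 918
  Σ(broken) = 2265 kJ
Bonds formed (products):
  N-H: 6 × 405 = 2430
  Σ(formed) = 2430 kJ
ΔH = Σ(broken) − Σ(formed) = 2265 − 2430 = −165 kJ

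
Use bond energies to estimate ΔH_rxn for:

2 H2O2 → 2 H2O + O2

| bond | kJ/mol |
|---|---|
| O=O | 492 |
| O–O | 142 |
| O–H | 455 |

Bonds broken (reactants):
  O–H: 4 × 455 = 1820
  O–O: 2 × 142 = 284
  Σ(broken) = 2104 kJ
Bonds formed (products):
  O–H: 4 × 455 = 1820
  O=O: 1 × 492 = 492
  Σ(formed) = 2312 kJ
ΔH = Σ(broken) − Σ(formed) = 2104 − 2312 = −208 kJ

ΔH ≈ −208 kJ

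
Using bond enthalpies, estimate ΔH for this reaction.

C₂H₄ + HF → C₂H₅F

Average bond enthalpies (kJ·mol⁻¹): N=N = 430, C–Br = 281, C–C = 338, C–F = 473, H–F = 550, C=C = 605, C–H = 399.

Bonds broken (reactants):
  C–H: 4 × 399 = 1596
  C=C: 1 × 605 = 605
  H–F: 1 × 550 = 550
  Σ(broken) = 2751 kJ
Bonds formed (products):
  C–C: 1 × 338 = 338
  C–F: 1 × 473 = 473
  C–H: 5 × 399 = 1995
  Σ(formed) = 2806 kJ
ΔH = Σ(broken) − Σ(formed) = 2751 − 2806 = −55 kJ

ΔH ≈ −55 kJ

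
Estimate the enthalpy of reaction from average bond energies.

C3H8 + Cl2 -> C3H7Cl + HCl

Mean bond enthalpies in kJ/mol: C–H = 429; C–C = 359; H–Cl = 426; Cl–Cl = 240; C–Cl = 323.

ΔH ≈ −80 kJ

Bonds broken (reactants):
  C–C: 2 × 359 = 718
  C–H: 8 × 429 = 3432
  Cl–Cl: 1 × 240 = 240
  Σ(broken) = 4390 kJ
Bonds formed (products):
  C–C: 2 × 359 = 718
  C–Cl: 1 × 323 = 323
  C–H: 7 × 429 = 3003
  H–Cl: 1 × 426 = 426
  Σ(formed) = 4470 kJ
ΔH = Σ(broken) − Σ(formed) = 4390 − 4470 = −80 kJ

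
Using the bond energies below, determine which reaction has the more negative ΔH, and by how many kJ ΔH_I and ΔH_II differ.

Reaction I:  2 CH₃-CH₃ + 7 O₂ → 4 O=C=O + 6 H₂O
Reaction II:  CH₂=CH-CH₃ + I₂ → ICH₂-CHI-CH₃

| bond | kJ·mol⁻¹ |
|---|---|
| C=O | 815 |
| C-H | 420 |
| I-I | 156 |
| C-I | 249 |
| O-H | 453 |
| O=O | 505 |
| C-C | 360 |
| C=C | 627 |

Reaction I, by 2586 kJ

Reaction I:
  Bonds broken (reactants):
    C-C: 2 × 360 = 720
    C-H: 12 × 420 = 5040
    O=O: 7 × 505 = 3535
    Σ(broken) = 9295 kJ
  Bonds formed (products):
    C=O: 8 × 815 = 6520
    O-H: 12 × 453 = 5436
    Σ(formed) = 11956 kJ
  ΔH_I = 9295 − 11956 = −2661 kJ
Reaction II:
  Bonds broken (reactants):
    C-C: 1 × 360 = 360
    C-H: 6 × 420 = 2520
    C=C: 1 × 627 = 627
    I-I: 1 × 156 = 156
    Σ(broken) = 3663 kJ
  Bonds formed (products):
    C-C: 2 × 360 = 720
    C-H: 6 × 420 = 2520
    C-I: 2 × 249 = 498
    Σ(formed) = 3738 kJ
  ΔH_II = 3663 − 3738 = −75 kJ
ΔH_I − ΔH_II = −2586 kJ, so reaction I has the more negative ΔH; |ΔH_I − ΔH_II| = 2586 kJ.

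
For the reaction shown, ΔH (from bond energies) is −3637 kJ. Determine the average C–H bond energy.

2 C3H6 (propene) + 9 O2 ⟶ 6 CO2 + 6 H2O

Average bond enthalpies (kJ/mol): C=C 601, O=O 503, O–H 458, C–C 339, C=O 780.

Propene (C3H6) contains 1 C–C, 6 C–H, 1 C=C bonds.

D(C–H) ≈ 401 kJ/mol

Let D be the C–H bond energy.
Σ(broken) = 2×339 + 12×D + 2×601 + 9×503 = 6407 + 12D
Σ(formed) = 12×780 + 12×458 = 14856
ΔH = Σ(broken) − Σ(formed) = (6407 + 12D) − (14856) = −8449 + 12D
Setting this equal to −3637 kJ gives 12D = 4812, so D = 401 kJ/mol.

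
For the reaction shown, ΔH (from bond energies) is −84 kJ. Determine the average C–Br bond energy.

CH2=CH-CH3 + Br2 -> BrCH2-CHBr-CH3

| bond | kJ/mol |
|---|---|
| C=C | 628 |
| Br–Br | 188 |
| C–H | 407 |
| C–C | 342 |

D(C–Br) ≈ 279 kJ/mol

Let D be the C–Br bond energy.
Σ(broken) = 1×188 + 1×342 + 6×407 + 1×628 = 3600
Σ(formed) = 2×D + 2×342 + 6×407 = 3126 + 2D
ΔH = Σ(broken) − Σ(formed) = (3600) − (3126 + 2D) = +474 − 2D
Setting this equal to −84 kJ gives 2D = 558, so D = 279 kJ/mol.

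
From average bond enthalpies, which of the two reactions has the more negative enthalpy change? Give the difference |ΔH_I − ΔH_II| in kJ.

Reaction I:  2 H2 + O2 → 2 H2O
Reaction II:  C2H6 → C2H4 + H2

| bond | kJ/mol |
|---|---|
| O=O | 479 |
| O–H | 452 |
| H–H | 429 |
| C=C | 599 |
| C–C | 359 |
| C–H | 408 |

Reaction I, by 618 kJ

Reaction I:
  Bonds broken (reactants):
    H–H: 2 × 429 = 858
    O=O: 1 × 479 = 479
    Σ(broken) = 1337 kJ
  Bonds formed (products):
    O–H: 4 × 452 = 1808
    Σ(formed) = 1808 kJ
  ΔH_I = 1337 − 1808 = −471 kJ
Reaction II:
  Bonds broken (reactants):
    C–C: 1 × 359 = 359
    C–H: 6 × 408 = 2448
    Σ(broken) = 2807 kJ
  Bonds formed (products):
    C–H: 4 × 408 = 1632
    C=C: 1 × 599 = 599
    H–H: 1 × 429 = 429
    Σ(formed) = 2660 kJ
  ΔH_II = 2807 − 2660 = +147 kJ
ΔH_I − ΔH_II = −618 kJ, so reaction I has the more negative ΔH; |ΔH_I − ΔH_II| = 618 kJ.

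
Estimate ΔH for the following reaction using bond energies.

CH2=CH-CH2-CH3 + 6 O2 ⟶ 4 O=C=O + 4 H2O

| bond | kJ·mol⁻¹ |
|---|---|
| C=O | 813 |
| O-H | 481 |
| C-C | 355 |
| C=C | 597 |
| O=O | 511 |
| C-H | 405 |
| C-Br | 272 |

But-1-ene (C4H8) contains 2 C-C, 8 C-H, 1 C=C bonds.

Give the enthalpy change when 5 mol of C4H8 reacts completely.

ΔH = −13695 kJ

Bonds broken (reactants):
  C-C: 2 × 355 = 710
  C-H: 8 × 405 = 3240
  C=C: 1 × 597 = 597
  O=O: 6 × 511 = 3066
  Σ(broken) = 7613 kJ
Bonds formed (products):
  C=O: 8 × 813 = 6504
  O-H: 8 × 481 = 3848
  Σ(formed) = 10352 kJ
ΔH = Σ(broken) − Σ(formed) = 7613 − 10352 = −2739 kJ
For 5× the reaction as written: 5 × (−2739) = −13695 kJ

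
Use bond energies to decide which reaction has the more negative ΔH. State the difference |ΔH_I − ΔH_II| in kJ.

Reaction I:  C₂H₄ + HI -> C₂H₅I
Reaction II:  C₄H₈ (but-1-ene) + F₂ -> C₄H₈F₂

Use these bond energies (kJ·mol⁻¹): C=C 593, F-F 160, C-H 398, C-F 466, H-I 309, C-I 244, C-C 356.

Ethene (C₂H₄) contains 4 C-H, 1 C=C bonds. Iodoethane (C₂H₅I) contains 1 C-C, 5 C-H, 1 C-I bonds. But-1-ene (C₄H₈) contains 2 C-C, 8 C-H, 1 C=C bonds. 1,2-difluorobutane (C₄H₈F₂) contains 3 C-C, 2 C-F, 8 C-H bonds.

Reaction I:
  Bonds broken (reactants):
    C-H: 4 × 398 = 1592
    C=C: 1 × 593 = 593
    H-I: 1 × 309 = 309
    Σ(broken) = 2494 kJ
  Bonds formed (products):
    C-C: 1 × 356 = 356
    C-H: 5 × 398 = 1990
    C-I: 1 × 244 = 244
    Σ(formed) = 2590 kJ
  ΔH_I = 2494 − 2590 = −96 kJ
Reaction II:
  Bonds broken (reactants):
    C-C: 2 × 356 = 712
    C-H: 8 × 398 = 3184
    C=C: 1 × 593 = 593
    F-F: 1 × 160 = 160
    Σ(broken) = 4649 kJ
  Bonds formed (products):
    C-C: 3 × 356 = 1068
    C-F: 2 × 466 = 932
    C-H: 8 × 398 = 3184
    Σ(formed) = 5184 kJ
  ΔH_II = 4649 − 5184 = −535 kJ
ΔH_I − ΔH_II = +439 kJ, so reaction II has the more negative ΔH; |ΔH_I − ΔH_II| = 439 kJ.

Reaction II, by 439 kJ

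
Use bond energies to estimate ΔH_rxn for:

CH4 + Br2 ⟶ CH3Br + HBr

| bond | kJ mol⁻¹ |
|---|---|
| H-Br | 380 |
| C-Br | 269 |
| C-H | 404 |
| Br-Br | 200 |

ΔH ≈ −45 kJ

Bonds broken (reactants):
  Br-Br: 1 × 200 = 200
  C-H: 4 × 404 = 1616
  Σ(broken) = 1816 kJ
Bonds formed (products):
  C-Br: 1 × 269 = 269
  C-H: 3 × 404 = 1212
  H-Br: 1 × 380 = 380
  Σ(formed) = 1861 kJ
ΔH = Σ(broken) − Σ(formed) = 1816 − 1861 = −45 kJ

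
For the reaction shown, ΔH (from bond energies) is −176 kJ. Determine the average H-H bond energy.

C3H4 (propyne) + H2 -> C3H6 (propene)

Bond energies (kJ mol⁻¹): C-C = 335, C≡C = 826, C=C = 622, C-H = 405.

D(H-H) ≈ 430 kJ/mol

Let D be the H-H bond energy.
Σ(broken) = 1×826 + 1×335 + 4×405 + 1×D = 2781 + D
Σ(formed) = 1×335 + 6×405 + 1×622 = 3387
ΔH = Σ(broken) − Σ(formed) = (2781 + D) − (3387) = −606 + D
Setting this equal to −176 kJ gives D = 430 kJ/mol.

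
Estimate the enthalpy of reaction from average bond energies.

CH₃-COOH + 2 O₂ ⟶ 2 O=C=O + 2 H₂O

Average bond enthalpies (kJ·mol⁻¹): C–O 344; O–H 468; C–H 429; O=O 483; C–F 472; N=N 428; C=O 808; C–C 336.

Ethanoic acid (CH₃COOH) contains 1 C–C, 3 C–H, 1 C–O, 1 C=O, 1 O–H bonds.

Bonds broken (reactants):
  C–C: 1 × 336 = 336
  C–H: 3 × 429 = 1287
  C–O: 1 × 344 = 344
  C=O: 1 × 808 = 808
  O–H: 1 × 468 = 468
  O=O: 2 × 483 = 966
  Σ(broken) = 4209 kJ
Bonds formed (products):
  C=O: 4 × 808 = 3232
  O–H: 4 × 468 = 1872
  Σ(formed) = 5104 kJ
ΔH = Σ(broken) − Σ(formed) = 4209 − 5104 = −895 kJ

ΔH ≈ −895 kJ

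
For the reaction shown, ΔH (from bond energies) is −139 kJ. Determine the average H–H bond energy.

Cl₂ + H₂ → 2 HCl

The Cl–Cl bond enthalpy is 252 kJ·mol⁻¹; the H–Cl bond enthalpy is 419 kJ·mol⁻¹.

Let D be the H–H bond energy.
Σ(broken) = 1×252 + 1×D = 252 + D
Σ(formed) = 2×419 = 838
ΔH = Σ(broken) − Σ(formed) = (252 + D) − (838) = −586 + D
Setting this equal to −139 kJ gives D = 447 kJ/mol.

D(H–H) ≈ 447 kJ/mol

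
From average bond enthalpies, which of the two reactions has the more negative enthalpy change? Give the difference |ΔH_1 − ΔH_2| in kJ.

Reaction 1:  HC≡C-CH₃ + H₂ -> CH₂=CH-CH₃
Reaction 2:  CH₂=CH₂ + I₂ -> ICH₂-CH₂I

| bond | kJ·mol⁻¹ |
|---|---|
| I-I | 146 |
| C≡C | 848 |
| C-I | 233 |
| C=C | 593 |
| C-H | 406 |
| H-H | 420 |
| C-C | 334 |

Reaction 1:
  Bonds broken (reactants):
    C≡C: 1 × 848 = 848
    C-C: 1 × 334 = 334
    C-H: 4 × 406 = 1624
    H-H: 1 × 420 = 420
    Σ(broken) = 3226 kJ
  Bonds formed (products):
    C-C: 1 × 334 = 334
    C-H: 6 × 406 = 2436
    C=C: 1 × 593 = 593
    Σ(formed) = 3363 kJ
  ΔH_1 = 3226 − 3363 = −137 kJ
Reaction 2:
  Bonds broken (reactants):
    C-H: 4 × 406 = 1624
    C=C: 1 × 593 = 593
    I-I: 1 × 146 = 146
    Σ(broken) = 2363 kJ
  Bonds formed (products):
    C-C: 1 × 334 = 334
    C-H: 4 × 406 = 1624
    C-I: 2 × 233 = 466
    Σ(formed) = 2424 kJ
  ΔH_2 = 2363 − 2424 = −61 kJ
ΔH_1 − ΔH_2 = −76 kJ, so reaction 1 has the more negative ΔH; |ΔH_1 − ΔH_2| = 76 kJ.

Reaction 1, by 76 kJ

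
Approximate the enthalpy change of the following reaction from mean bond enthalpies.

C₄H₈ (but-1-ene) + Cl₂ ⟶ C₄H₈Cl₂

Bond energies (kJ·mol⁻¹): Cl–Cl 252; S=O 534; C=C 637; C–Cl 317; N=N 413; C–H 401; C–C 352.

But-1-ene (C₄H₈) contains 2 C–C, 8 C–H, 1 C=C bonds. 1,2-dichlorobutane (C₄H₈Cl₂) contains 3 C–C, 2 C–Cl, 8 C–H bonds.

Bonds broken (reactants):
  C–C: 2 × 352 = 704
  C–H: 8 × 401 = 3208
  C=C: 1 × 637 = 637
  Cl–Cl: 1 × 252 = 252
  Σ(broken) = 4801 kJ
Bonds formed (products):
  C–C: 3 × 352 = 1056
  C–Cl: 2 × 317 = 634
  C–H: 8 × 401 = 3208
  Σ(formed) = 4898 kJ
ΔH = Σ(broken) − Σ(formed) = 4801 − 4898 = −97 kJ

ΔH ≈ −97 kJ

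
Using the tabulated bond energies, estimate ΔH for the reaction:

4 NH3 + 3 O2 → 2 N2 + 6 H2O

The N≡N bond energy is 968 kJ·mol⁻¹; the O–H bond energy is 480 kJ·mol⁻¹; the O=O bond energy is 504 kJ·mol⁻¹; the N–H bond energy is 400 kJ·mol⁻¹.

ΔH ≈ −1384 kJ

Bonds broken (reactants):
  N–H: 12 × 400 = 4800
  O=O: 3 × 504 = 1512
  Σ(broken) = 6312 kJ
Bonds formed (products):
  N≡N: 2 × 968 = 1936
  O–H: 12 × 480 = 5760
  Σ(formed) = 7696 kJ
ΔH = Σ(broken) − Σ(formed) = 6312 − 7696 = −1384 kJ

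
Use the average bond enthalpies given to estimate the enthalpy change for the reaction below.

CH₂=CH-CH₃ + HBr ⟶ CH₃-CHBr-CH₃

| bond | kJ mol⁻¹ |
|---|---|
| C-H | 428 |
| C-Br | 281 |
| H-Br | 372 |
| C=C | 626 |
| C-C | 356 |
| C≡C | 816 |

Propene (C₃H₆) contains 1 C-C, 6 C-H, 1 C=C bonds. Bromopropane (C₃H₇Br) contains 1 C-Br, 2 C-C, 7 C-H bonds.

ΔH ≈ −67 kJ

Bonds broken (reactants):
  C-C: 1 × 356 = 356
  C-H: 6 × 428 = 2568
  C=C: 1 × 626 = 626
  H-Br: 1 × 372 = 372
  Σ(broken) = 3922 kJ
Bonds formed (products):
  C-Br: 1 × 281 = 281
  C-C: 2 × 356 = 712
  C-H: 7 × 428 = 2996
  Σ(formed) = 3989 kJ
ΔH = Σ(broken) − Σ(formed) = 3922 − 3989 = −67 kJ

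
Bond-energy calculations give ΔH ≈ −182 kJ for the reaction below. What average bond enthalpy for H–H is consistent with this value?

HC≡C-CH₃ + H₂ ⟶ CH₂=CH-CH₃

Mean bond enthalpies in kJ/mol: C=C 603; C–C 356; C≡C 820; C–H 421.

Let D be the H–H bond energy.
Σ(broken) = 1×820 + 1×356 + 4×421 + 1×D = 2860 + D
Σ(formed) = 1×356 + 6×421 + 1×603 = 3485
ΔH = Σ(broken) − Σ(formed) = (2860 + D) − (3485) = −625 + D
Setting this equal to −182 kJ gives D = 443 kJ/mol.

D(H–H) ≈ 443 kJ/mol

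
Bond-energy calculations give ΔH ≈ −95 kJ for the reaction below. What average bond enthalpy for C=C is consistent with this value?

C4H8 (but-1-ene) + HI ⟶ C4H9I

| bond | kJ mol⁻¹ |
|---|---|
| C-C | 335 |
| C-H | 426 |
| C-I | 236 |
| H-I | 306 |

Let D be the C=C bond energy.
Σ(broken) = 2×335 + 8×426 + 1×D + 1×306 = 4384 + D
Σ(formed) = 3×335 + 9×426 + 1×236 = 5075
ΔH = Σ(broken) − Σ(formed) = (4384 + D) − (5075) = −691 + D
Setting this equal to −95 kJ gives D = 596 kJ/mol.

D(C=C) ≈ 596 kJ/mol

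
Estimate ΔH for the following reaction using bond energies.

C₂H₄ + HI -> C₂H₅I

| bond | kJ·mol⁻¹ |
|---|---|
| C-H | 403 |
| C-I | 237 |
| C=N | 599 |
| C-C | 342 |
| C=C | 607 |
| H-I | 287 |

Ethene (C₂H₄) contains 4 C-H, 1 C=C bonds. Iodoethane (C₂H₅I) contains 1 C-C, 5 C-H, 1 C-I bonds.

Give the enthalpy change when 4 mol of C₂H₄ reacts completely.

ΔH = −352 kJ

Bonds broken (reactants):
  C-H: 4 × 403 = 1612
  C=C: 1 × 607 = 607
  H-I: 1 × 287 = 287
  Σ(broken) = 2506 kJ
Bonds formed (products):
  C-C: 1 × 342 = 342
  C-H: 5 × 403 = 2015
  C-I: 1 × 237 = 237
  Σ(formed) = 2594 kJ
ΔH = Σ(broken) − Σ(formed) = 2506 − 2594 = −88 kJ
For 4× the reaction as written: 4 × (−88) = −352 kJ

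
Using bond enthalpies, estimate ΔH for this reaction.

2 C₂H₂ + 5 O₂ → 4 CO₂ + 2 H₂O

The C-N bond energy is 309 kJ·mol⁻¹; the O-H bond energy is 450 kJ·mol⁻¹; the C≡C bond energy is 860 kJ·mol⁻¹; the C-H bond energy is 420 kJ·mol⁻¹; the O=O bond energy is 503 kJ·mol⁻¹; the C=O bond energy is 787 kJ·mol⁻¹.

Bonds broken (reactants):
  C≡C: 2 × 860 = 1720
  C-H: 4 × 420 = 1680
  O=O: 5 × 503 = 2515
  Σ(broken) = 5915 kJ
Bonds formed (products):
  C=O: 8 × 787 = 6296
  O-H: 4 × 450 = 1800
  Σ(formed) = 8096 kJ
ΔH = Σ(broken) − Σ(formed) = 5915 − 8096 = −2181 kJ

ΔH ≈ −2181 kJ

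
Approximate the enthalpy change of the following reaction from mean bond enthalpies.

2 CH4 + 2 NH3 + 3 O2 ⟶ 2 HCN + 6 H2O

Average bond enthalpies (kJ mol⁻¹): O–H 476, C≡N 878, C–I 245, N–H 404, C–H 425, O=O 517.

Bonds broken (reactants):
  C–H: 8 × 425 = 3400
  N–H: 6 × 404 = 2424
  O=O: 3 × 517 = 1551
  Σ(broken) = 7375 kJ
Bonds formed (products):
  C≡N: 2 × 878 = 1756
  C–H: 2 × 425 = 850
  O–H: 12 × 476 = 5712
  Σ(formed) = 8318 kJ
ΔH = Σ(broken) − Σ(formed) = 7375 − 8318 = −943 kJ

ΔH ≈ −943 kJ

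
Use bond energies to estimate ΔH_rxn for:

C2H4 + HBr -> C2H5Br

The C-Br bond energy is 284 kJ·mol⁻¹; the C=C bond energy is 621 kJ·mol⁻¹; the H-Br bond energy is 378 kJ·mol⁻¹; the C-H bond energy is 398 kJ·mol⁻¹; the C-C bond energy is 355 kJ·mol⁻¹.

Bonds broken (reactants):
  C-H: 4 × 398 = 1592
  C=C: 1 × 621 = 621
  H-Br: 1 × 378 = 378
  Σ(broken) = 2591 kJ
Bonds formed (products):
  C-Br: 1 × 284 = 284
  C-C: 1 × 355 = 355
  C-H: 5 × 398 = 1990
  Σ(formed) = 2629 kJ
ΔH = Σ(broken) − Σ(formed) = 2591 − 2629 = −38 kJ

ΔH ≈ −38 kJ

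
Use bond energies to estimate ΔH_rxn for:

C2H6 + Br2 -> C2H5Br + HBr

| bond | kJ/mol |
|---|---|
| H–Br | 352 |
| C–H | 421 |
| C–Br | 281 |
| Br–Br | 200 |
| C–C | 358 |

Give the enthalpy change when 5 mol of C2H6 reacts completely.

ΔH = −60 kJ

Bonds broken (reactants):
  Br–Br: 1 × 200 = 200
  C–C: 1 × 358 = 358
  C–H: 6 × 421 = 2526
  Σ(broken) = 3084 kJ
Bonds formed (products):
  C–Br: 1 × 281 = 281
  C–C: 1 × 358 = 358
  C–H: 5 × 421 = 2105
  H–Br: 1 × 352 = 352
  Σ(formed) = 3096 kJ
ΔH = Σ(broken) − Σ(formed) = 3084 − 3096 = −12 kJ
For 5× the reaction as written: 5 × (−12) = −60 kJ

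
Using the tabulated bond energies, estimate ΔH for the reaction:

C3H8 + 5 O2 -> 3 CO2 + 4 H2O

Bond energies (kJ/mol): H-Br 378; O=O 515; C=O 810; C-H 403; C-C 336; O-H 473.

Bonds broken (reactants):
  C-C: 2 × 336 = 672
  C-H: 8 × 403 = 3224
  O=O: 5 × 515 = 2575
  Σ(broken) = 6471 kJ
Bonds formed (products):
  C=O: 6 × 810 = 4860
  O-H: 8 × 473 = 3784
  Σ(formed) = 8644 kJ
ΔH = Σ(broken) − Σ(formed) = 6471 − 8644 = −2173 kJ

ΔH ≈ −2173 kJ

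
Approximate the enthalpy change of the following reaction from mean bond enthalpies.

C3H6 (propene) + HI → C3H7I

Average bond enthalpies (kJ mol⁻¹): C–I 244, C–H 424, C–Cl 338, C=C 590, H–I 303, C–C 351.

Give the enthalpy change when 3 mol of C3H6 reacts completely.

Bonds broken (reactants):
  C–C: 1 × 351 = 351
  C–H: 6 × 424 = 2544
  C=C: 1 × 590 = 590
  H–I: 1 × 303 = 303
  Σ(broken) = 3788 kJ
Bonds formed (products):
  C–C: 2 × 351 = 702
  C–H: 7 × 424 = 2968
  C–I: 1 × 244 = 244
  Σ(formed) = 3914 kJ
ΔH = Σ(broken) − Σ(formed) = 3788 − 3914 = −126 kJ
For 3× the reaction as written: 3 × (−126) = −378 kJ

ΔH = −378 kJ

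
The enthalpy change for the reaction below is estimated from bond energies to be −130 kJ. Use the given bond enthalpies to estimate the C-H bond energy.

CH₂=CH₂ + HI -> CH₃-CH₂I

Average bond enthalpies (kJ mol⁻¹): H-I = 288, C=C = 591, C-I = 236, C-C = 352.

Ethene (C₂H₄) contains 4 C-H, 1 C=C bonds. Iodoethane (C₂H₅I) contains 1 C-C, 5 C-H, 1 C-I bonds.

Let D be the C-H bond energy.
Σ(broken) = 4×D + 1×591 + 1×288 = 879 + 4D
Σ(formed) = 1×352 + 5×D + 1×236 = 588 + 5D
ΔH = Σ(broken) − Σ(formed) = (879 + 4D) − (588 + 5D) = +291 − D
Setting this equal to −130 kJ gives D = 421 kJ/mol.

D(C-H) ≈ 421 kJ/mol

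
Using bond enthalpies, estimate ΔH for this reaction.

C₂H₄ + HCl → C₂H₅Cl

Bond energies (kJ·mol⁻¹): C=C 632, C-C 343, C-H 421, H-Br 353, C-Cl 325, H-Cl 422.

ΔH ≈ −35 kJ

Bonds broken (reactants):
  C-H: 4 × 421 = 1684
  C=C: 1 × 632 = 632
  H-Cl: 1 × 422 = 422
  Σ(broken) = 2738 kJ
Bonds formed (products):
  C-C: 1 × 343 = 343
  C-Cl: 1 × 325 = 325
  C-H: 5 × 421 = 2105
  Σ(formed) = 2773 kJ
ΔH = Σ(broken) − Σ(formed) = 2738 − 2773 = −35 kJ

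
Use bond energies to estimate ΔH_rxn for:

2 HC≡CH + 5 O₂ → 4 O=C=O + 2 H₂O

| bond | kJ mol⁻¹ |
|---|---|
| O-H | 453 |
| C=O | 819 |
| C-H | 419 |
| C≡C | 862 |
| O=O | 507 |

ΔH ≈ −2429 kJ

Bonds broken (reactants):
  C≡C: 2 × 862 = 1724
  C-H: 4 × 419 = 1676
  O=O: 5 × 507 = 2535
  Σ(broken) = 5935 kJ
Bonds formed (products):
  C=O: 8 × 819 = 6552
  O-H: 4 × 453 = 1812
  Σ(formed) = 8364 kJ
ΔH = Σ(broken) − Σ(formed) = 5935 − 8364 = −2429 kJ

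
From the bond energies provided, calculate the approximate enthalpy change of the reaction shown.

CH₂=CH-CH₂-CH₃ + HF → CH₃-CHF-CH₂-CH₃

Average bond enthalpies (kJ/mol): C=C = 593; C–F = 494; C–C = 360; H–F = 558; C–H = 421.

Bonds broken (reactants):
  C–C: 2 × 360 = 720
  C–H: 8 × 421 = 3368
  C=C: 1 × 593 = 593
  H–F: 1 × 558 = 558
  Σ(broken) = 5239 kJ
Bonds formed (products):
  C–C: 3 × 360 = 1080
  C–F: 1 × 494 = 494
  C–H: 9 × 421 = 3789
  Σ(formed) = 5363 kJ
ΔH = Σ(broken) − Σ(formed) = 5239 − 5363 = −124 kJ

ΔH ≈ −124 kJ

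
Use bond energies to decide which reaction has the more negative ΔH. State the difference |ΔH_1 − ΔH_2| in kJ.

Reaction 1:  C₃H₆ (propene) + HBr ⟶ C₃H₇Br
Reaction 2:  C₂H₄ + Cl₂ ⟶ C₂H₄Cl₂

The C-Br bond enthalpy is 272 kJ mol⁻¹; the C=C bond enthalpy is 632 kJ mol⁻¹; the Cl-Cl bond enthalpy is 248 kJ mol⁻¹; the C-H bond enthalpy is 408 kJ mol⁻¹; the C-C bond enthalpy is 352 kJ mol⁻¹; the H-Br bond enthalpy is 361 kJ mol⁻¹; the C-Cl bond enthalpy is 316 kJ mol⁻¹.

Reaction 2, by 65 kJ

Reaction 1:
  Bonds broken (reactants):
    C-C: 1 × 352 = 352
    C-H: 6 × 408 = 2448
    C=C: 1 × 632 = 632
    H-Br: 1 × 361 = 361
    Σ(broken) = 3793 kJ
  Bonds formed (products):
    C-Br: 1 × 272 = 272
    C-C: 2 × 352 = 704
    C-H: 7 × 408 = 2856
    Σ(formed) = 3832 kJ
  ΔH_1 = 3793 − 3832 = −39 kJ
Reaction 2:
  Bonds broken (reactants):
    C-H: 4 × 408 = 1632
    C=C: 1 × 632 = 632
    Cl-Cl: 1 × 248 = 248
    Σ(broken) = 2512 kJ
  Bonds formed (products):
    C-C: 1 × 352 = 352
    C-Cl: 2 × 316 = 632
    C-H: 4 × 408 = 1632
    Σ(formed) = 2616 kJ
  ΔH_2 = 2512 − 2616 = −104 kJ
ΔH_1 − ΔH_2 = +65 kJ, so reaction 2 has the more negative ΔH; |ΔH_1 − ΔH_2| = 65 kJ.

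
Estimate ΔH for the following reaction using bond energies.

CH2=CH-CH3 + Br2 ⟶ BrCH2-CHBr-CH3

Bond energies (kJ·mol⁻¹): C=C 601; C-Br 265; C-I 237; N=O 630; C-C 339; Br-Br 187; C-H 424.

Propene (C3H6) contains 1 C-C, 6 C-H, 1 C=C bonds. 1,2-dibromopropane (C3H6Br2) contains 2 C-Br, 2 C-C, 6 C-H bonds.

Bonds broken (reactants):
  Br-Br: 1 × 187 = 187
  C-C: 1 × 339 = 339
  C-H: 6 × 424 = 2544
  C=C: 1 × 601 = 601
  Σ(broken) = 3671 kJ
Bonds formed (products):
  C-Br: 2 × 265 = 530
  C-C: 2 × 339 = 678
  C-H: 6 × 424 = 2544
  Σ(formed) = 3752 kJ
ΔH = Σ(broken) − Σ(formed) = 3671 − 3752 = −81 kJ

ΔH ≈ −81 kJ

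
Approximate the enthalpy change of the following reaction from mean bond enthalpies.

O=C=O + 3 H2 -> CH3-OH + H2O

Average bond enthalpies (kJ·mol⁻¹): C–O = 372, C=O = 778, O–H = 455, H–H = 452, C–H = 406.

ΔH ≈ −43 kJ

Bonds broken (reactants):
  C=O: 2 × 778 = 1556
  H–H: 3 × 452 = 1356
  Σ(broken) = 2912 kJ
Bonds formed (products):
  C–H: 3 × 406 = 1218
  C–O: 1 × 372 = 372
  O–H: 3 × 455 = 1365
  Σ(formed) = 2955 kJ
ΔH = Σ(broken) − Σ(formed) = 2912 − 2955 = −43 kJ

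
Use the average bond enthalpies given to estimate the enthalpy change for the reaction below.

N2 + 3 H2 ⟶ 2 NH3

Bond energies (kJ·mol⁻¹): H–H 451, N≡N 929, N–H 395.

Bonds broken (reactants):
  H–H: 3 × 451 = 1353
  N≡N: 1 × 929 = 929
  Σ(broken) = 2282 kJ
Bonds formed (products):
  N–H: 6 × 395 = 2370
  Σ(formed) = 2370 kJ
ΔH = Σ(broken) − Σ(formed) = 2282 − 2370 = −88 kJ

ΔH ≈ −88 kJ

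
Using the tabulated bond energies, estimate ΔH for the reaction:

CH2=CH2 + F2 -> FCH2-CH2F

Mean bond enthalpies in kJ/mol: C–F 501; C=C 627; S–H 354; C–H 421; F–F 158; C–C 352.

ΔH ≈ −569 kJ

Bonds broken (reactants):
  C–H: 4 × 421 = 1684
  C=C: 1 × 627 = 627
  F–F: 1 × 158 = 158
  Σ(broken) = 2469 kJ
Bonds formed (products):
  C–C: 1 × 352 = 352
  C–F: 2 × 501 = 1002
  C–H: 4 × 421 = 1684
  Σ(formed) = 3038 kJ
ΔH = Σ(broken) − Σ(formed) = 2469 − 3038 = −569 kJ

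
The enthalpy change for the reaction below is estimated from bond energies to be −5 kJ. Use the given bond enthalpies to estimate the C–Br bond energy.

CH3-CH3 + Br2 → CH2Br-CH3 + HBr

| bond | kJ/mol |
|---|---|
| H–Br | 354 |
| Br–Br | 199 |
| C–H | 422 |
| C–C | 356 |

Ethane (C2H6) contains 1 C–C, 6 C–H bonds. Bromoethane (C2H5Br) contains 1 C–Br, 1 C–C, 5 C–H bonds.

D(C–Br) ≈ 272 kJ/mol

Let D be the C–Br bond energy.
Σ(broken) = 1×199 + 1×356 + 6×422 = 3087
Σ(formed) = 1×D + 1×356 + 5×422 + 1×354 = 2820 + D
ΔH = Σ(broken) − Σ(formed) = (3087) − (2820 + D) = +267 − D
Setting this equal to −5 kJ gives D = 272 kJ/mol.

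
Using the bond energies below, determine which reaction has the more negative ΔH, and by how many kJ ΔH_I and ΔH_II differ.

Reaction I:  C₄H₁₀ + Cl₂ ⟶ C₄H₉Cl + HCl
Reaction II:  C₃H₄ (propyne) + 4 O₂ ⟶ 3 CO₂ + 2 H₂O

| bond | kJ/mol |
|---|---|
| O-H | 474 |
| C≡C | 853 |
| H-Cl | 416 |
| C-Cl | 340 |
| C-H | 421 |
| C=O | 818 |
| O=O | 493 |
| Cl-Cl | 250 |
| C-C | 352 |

Reaction I:
  Bonds broken (reactants):
    C-C: 3 × 352 = 1056
    C-H: 10 × 421 = 4210
    Cl-Cl: 1 × 250 = 250
    Σ(broken) = 5516 kJ
  Bonds formed (products):
    C-C: 3 × 352 = 1056
    C-Cl: 1 × 340 = 340
    C-H: 9 × 421 = 3789
    H-Cl: 1 × 416 = 416
    Σ(formed) = 5601 kJ
  ΔH_I = 5516 − 5601 = −85 kJ
Reaction II:
  Bonds broken (reactants):
    C≡C: 1 × 853 = 853
    C-C: 1 × 352 = 352
    C-H: 4 × 421 = 1684
    O=O: 4 × 493 = 1972
    Σ(broken) = 4861 kJ
  Bonds formed (products):
    C=O: 6 × 818 = 4908
    O-H: 4 × 474 = 1896
    Σ(formed) = 6804 kJ
  ΔH_II = 4861 − 6804 = −1943 kJ
ΔH_I − ΔH_II = +1858 kJ, so reaction II has the more negative ΔH; |ΔH_I − ΔH_II| = 1858 kJ.

Reaction II, by 1858 kJ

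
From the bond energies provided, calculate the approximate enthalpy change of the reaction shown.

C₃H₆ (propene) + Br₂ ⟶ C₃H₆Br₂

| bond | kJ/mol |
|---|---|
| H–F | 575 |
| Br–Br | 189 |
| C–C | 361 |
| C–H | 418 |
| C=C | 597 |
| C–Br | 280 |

Bonds broken (reactants):
  Br–Br: 1 × 189 = 189
  C–C: 1 × 361 = 361
  C–H: 6 × 418 = 2508
  C=C: 1 × 597 = 597
  Σ(broken) = 3655 kJ
Bonds formed (products):
  C–Br: 2 × 280 = 560
  C–C: 2 × 361 = 722
  C–H: 6 × 418 = 2508
  Σ(formed) = 3790 kJ
ΔH = Σ(broken) − Σ(formed) = 3655 − 3790 = −135 kJ

ΔH ≈ −135 kJ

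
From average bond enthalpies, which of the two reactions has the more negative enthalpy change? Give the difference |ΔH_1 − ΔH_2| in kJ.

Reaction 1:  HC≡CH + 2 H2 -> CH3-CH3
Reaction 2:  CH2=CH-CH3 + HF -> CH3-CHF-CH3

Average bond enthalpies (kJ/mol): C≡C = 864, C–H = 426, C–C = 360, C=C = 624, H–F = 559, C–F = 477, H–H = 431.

Reaction 1:
  Bonds broken (reactants):
    C≡C: 1 × 864 = 864
    C–H: 2 × 426 = 852
    H–H: 2 × 431 = 862
    Σ(broken) = 2578 kJ
  Bonds formed (products):
    C–C: 1 × 360 = 360
    C–H: 6 × 426 = 2556
    Σ(formed) = 2916 kJ
  ΔH_1 = 2578 − 2916 = −338 kJ
Reaction 2:
  Bonds broken (reactants):
    C–C: 1 × 360 = 360
    C–H: 6 × 426 = 2556
    C=C: 1 × 624 = 624
    H–F: 1 × 559 = 559
    Σ(broken) = 4099 kJ
  Bonds formed (products):
    C–C: 2 × 360 = 720
    C–F: 1 × 477 = 477
    C–H: 7 × 426 = 2982
    Σ(formed) = 4179 kJ
  ΔH_2 = 4099 − 4179 = −80 kJ
ΔH_1 − ΔH_2 = −258 kJ, so reaction 1 has the more negative ΔH; |ΔH_1 − ΔH_2| = 258 kJ.

Reaction 1, by 258 kJ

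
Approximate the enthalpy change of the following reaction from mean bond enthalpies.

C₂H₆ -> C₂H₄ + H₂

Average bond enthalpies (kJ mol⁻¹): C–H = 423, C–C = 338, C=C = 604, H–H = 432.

Bonds broken (reactants):
  C–C: 1 × 338 = 338
  C–H: 6 × 423 = 2538
  Σ(broken) = 2876 kJ
Bonds formed (products):
  C–H: 4 × 423 = 1692
  C=C: 1 × 604 = 604
  H–H: 1 × 432 = 432
  Σ(formed) = 2728 kJ
ΔH = Σ(broken) − Σ(formed) = 2876 − 2728 = +148 kJ

ΔH ≈ +148 kJ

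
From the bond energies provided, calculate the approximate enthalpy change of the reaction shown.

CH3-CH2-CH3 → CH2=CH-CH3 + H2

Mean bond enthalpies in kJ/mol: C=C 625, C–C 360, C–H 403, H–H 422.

ΔH ≈ +119 kJ

Bonds broken (reactants):
  C–C: 2 × 360 = 720
  C–H: 8 × 403 = 3224
  Σ(broken) = 3944 kJ
Bonds formed (products):
  C–C: 1 × 360 = 360
  C–H: 6 × 403 = 2418
  C=C: 1 × 625 = 625
  H–H: 1 × 422 = 422
  Σ(formed) = 3825 kJ
ΔH = Σ(broken) − Σ(formed) = 3944 − 3825 = +119 kJ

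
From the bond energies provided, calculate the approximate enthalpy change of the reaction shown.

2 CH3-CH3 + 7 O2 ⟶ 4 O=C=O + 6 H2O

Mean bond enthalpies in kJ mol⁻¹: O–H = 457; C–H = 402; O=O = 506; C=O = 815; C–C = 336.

ΔH ≈ −2966 kJ

Bonds broken (reactants):
  C–C: 2 × 336 = 672
  C–H: 12 × 402 = 4824
  O=O: 7 × 506 = 3542
  Σ(broken) = 9038 kJ
Bonds formed (products):
  C=O: 8 × 815 = 6520
  O–H: 12 × 457 = 5484
  Σ(formed) = 12004 kJ
ΔH = Σ(broken) − Σ(formed) = 9038 − 12004 = −2966 kJ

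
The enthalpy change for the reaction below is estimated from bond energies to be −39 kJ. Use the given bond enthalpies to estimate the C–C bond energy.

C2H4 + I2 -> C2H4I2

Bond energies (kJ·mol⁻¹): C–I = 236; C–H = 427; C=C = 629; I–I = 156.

Let D be the C–C bond energy.
Σ(broken) = 4×427 + 1×629 + 1×156 = 2493
Σ(formed) = 1×D + 4×427 + 2×236 = 2180 + D
ΔH = Σ(broken) − Σ(formed) = (2493) − (2180 + D) = +313 − D
Setting this equal to −39 kJ gives D = 352 kJ/mol.

D(C–C) ≈ 352 kJ/mol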